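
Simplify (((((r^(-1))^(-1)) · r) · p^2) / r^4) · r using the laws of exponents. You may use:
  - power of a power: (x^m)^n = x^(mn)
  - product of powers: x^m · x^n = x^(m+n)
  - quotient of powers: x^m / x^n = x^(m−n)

(((((r^(-1))^(-1)) · r) · p^2) / r^4) · r
= (((r · r) · p^2) / r^4) · r    [power of a power]
= ((r^2 · p^2) / r^4) · r    [product of powers]
= p^2·r^(-1)    [quotient of powers; product of powers]

p^2·r^(-1)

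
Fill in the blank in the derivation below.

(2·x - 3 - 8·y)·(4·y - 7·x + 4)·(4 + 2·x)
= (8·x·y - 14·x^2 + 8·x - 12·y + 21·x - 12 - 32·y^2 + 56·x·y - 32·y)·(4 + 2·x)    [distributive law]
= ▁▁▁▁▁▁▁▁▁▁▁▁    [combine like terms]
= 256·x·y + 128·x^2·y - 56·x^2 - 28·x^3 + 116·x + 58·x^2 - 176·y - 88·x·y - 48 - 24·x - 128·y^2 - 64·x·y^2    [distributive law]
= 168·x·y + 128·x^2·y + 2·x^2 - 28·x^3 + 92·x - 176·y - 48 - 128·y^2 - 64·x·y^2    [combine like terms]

After combine like terms, the bracketed line is:

(64·x·y - 14·x^2 + 29·x - 44·y - 12 - 32·y^2)·(4 + 2·x)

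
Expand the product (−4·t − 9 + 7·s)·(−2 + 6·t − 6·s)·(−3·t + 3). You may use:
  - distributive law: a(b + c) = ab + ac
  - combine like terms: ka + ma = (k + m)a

66·t^2 − 192·t + 72·t^3 − 198·s·t^2 + 78·s·t + 54 + 120·s + 126·s^2·t − 126·s^2

(−4·t − 9 + 7·s)·(−2 + 6·t − 6·s)·(−3·t + 3)
= (8·t − 24·t^2 + 24·s·t + 18 − 54·t + 54·s − 14·s + 42·s·t − 42·s^2)·(−3·t + 3)    [distributive law]
= (−46·t − 24·t^2 + 66·s·t + 18 + 40·s − 42·s^2)·(−3·t + 3)    [combine like terms]
= 138·t^2 − 138·t + 72·t^3 − 72·t^2 − 198·s·t^2 + 198·s·t − 54·t + 54 − 120·s·t + 120·s + 126·s^2·t − 126·s^2    [distributive law]
= 66·t^2 − 192·t + 72·t^3 − 198·s·t^2 + 78·s·t + 54 + 120·s + 126·s^2·t − 126·s^2    [combine like terms]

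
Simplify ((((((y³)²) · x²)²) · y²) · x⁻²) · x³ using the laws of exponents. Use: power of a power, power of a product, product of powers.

x⁵y¹⁴

((((((y³)²) · x²)²) · y²) · x⁻²) · x³
= ((((((y³)²)²) · ((x²)²)) · y²) · x⁻²) · x³    [power of a product]
= (((((y³)⁴) · ((x²)²)) · y²) · x⁻²) · x³    [power of a power]
= (((y¹² · ((x²)²)) · y²) · x⁻²) · x³    [power of a power]
= (((y¹² · x⁴) · y²) · x⁻²) · x³    [power of a power]
= x⁵y¹⁴    [product of powers]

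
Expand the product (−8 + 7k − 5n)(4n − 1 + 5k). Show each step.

−27n + 8 − 47k + 3kn + 35k² − 20n²

(−8 + 7k − 5n)(4n − 1 + 5k)
= −32n + 8 − 40k + 28kn − 7k + 35k² − 20n² + 5n − 25kn    [distributive law]
= −27n + 8 − 47k + 3kn + 35k² − 20n²    [combine like terms]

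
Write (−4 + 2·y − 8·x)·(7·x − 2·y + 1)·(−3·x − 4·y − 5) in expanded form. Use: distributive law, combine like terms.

(−4 + 2·y − 8·x)·(7·x − 2·y + 1)·(−3·x − 4·y − 5)
= (−28·x + 8·y − 4 + 14·x·y − 4·y^2 + 2·y − 56·x^2 + 16·x·y − 8·x)·(−3·x − 4·y − 5)    [distributive law]
= (−36·x + 10·y − 4 + 30·x·y − 4·y^2 − 56·x^2)·(−3·x − 4·y − 5)    [combine like terms]
= 108·x^2 + 144·x·y + 180·x − 30·x·y − 40·y^2 − 50·y + 12·x + 16·y + 20 − 90·x^2·y − 120·x·y^2 − 150·x·y + 12·x·y^2 + 16·y^3 + 20·y^2 + 168·x^3 + 224·x^2·y + 280·x^2    [distributive law]
= 388·x^2 − 36·x·y + 192·x − 20·y^2 − 34·y + 20 + 134·x^2·y − 108·x·y^2 + 16·y^3 + 168·x^3    [combine like terms]

388·x^2 − 36·x·y + 192·x − 20·y^2 − 34·y + 20 + 134·x^2·y − 108·x·y^2 + 16·y^3 + 168·x^3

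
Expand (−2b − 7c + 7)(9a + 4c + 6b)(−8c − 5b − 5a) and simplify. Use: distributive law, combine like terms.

709abc + 150ab^2 + 90a^2b + 540bc^2 + 346b^2c + 60b^3 + 644ac^2 + 315a^2c + 224c^3 − 644ac − 525ab − 315a^2 − 224c^2 − 476bc − 210b^2

(−2b − 7c + 7)(9a + 4c + 6b)(−8c − 5b − 5a)
= (−18ab − 8bc − 12b^2 − 63ac − 28c^2 − 42bc + 63a + 28c + 42b)(−8c − 5b − 5a)    [distributive law]
= (−18ab − 50bc − 12b^2 − 63ac − 28c^2 + 63a + 28c + 42b)(−8c − 5b − 5a)    [combine like terms]
= 144abc + 90ab^2 + 90a^2b + 400bc^2 + 250b^2c + 250abc + 96b^2c + 60b^3 + 60ab^2 + 504ac^2 + 315abc + 315a^2c + 224c^3 + 140bc^2 + 140ac^2 − 504ac − 315ab − 315a^2 − 224c^2 − 140bc − 140ac − 336bc − 210b^2 − 210ab    [distributive law]
= 709abc + 150ab^2 + 90a^2b + 540bc^2 + 346b^2c + 60b^3 + 644ac^2 + 315a^2c + 224c^3 − 644ac − 525ab − 315a^2 − 224c^2 − 476bc − 210b^2    [combine like terms]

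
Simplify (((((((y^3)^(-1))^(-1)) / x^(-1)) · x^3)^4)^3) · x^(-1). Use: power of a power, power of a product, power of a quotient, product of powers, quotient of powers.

(((((((y^3)^(-1))^(-1)) / x^(-1)) · x^3)^4)^3) · x^(-1)
= ((((((y^3)^(-1))^(-1)) / x^(-1)) · x^3)^12) · x^(-1)    [power of a power]
= ((((((y^3)^(-1))^(-1)) / x^(-1))^12) · ((x^3)^12)) · x^(-1)    [power of a product]
= ((((((y^3)^(-1))^(-1))^12) / ((x^(-1))^12)) · ((x^3)^12)) · x^(-1)    [power of a quotient]
= (((((y^3)^(-1))^(-12)) / ((x^(-1))^12)) · ((x^3)^12)) · x^(-1)    [power of a power]
= ((((y^3)^12) / ((x^(-1))^12)) · ((x^3)^12)) · x^(-1)    [power of a power]
= ((y^36 / ((x^(-1))^12)) · ((x^3)^12)) · x^(-1)    [power of a power]
= ((y^36 / x^(-12)) · ((x^3)^12)) · x^(-1)    [power of a power]
= ((y^36 / x^(-12)) · x^36) · x^(-1)    [power of a power]
= x^47y^36    [quotient of powers; product of powers]

x^47y^36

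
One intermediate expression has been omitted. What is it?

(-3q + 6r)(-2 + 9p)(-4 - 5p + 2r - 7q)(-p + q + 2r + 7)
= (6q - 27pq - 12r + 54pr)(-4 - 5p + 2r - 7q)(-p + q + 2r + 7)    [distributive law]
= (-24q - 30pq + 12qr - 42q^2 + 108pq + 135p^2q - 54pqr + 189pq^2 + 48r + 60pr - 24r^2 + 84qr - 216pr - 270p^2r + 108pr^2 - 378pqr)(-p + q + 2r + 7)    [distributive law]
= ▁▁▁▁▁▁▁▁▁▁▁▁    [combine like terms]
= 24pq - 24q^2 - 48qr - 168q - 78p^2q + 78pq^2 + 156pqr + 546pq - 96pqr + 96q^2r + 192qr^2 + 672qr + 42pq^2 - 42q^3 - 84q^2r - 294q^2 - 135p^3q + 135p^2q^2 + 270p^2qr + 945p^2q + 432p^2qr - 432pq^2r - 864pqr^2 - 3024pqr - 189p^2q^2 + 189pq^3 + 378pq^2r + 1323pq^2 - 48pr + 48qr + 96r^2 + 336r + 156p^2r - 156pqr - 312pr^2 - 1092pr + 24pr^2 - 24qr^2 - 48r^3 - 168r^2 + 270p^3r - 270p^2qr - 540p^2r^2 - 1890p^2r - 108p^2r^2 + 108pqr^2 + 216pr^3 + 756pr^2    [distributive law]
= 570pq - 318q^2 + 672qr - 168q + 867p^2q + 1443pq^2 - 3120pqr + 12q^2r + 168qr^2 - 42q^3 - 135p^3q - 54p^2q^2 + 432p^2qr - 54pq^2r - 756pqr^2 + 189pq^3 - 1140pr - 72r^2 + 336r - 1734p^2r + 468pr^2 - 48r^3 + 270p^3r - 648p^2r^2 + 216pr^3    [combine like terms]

After combine like terms, the bracketed line is:

(-24q + 78pq + 96qr - 42q^2 + 135p^2q - 432pqr + 189pq^2 + 48r - 156pr - 24r^2 - 270p^2r + 108pr^2)(-p + q + 2r + 7)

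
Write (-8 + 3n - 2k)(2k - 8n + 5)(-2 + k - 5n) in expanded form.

(-8 + 3n - 2k)(2k - 8n + 5)(-2 + k - 5n)
= (-16k + 64n - 40 + 6kn - 24n^2 + 15n - 4k^2 + 16kn - 10k)(-2 + k - 5n)    [distributive law]
= (-26k + 79n - 40 + 22kn - 24n^2 - 4k^2)(-2 + k - 5n)    [combine like terms]
= 52k - 26k^2 + 130kn - 158n + 79kn - 395n^2 + 80 - 40k + 200n - 44kn + 22k^2n - 110kn^2 + 48n^2 - 24kn^2 + 120n^3 + 8k^2 - 4k^3 + 20k^2n    [distributive law]
= 12k - 18k^2 + 165kn + 42n - 347n^2 + 80 + 42k^2n - 134kn^2 + 120n^3 - 4k^3    [combine like terms]

12k - 18k^2 + 165kn + 42n - 347n^2 + 80 + 42k^2n - 134kn^2 + 120n^3 - 4k^3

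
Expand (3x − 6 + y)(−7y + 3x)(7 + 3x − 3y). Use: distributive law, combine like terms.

54xy − 81x^2y + 33xy^2 + 9x^2 + 27x^3 + 294y − 175y^2 − 126x + 21y^3

(3x − 6 + y)(−7y + 3x)(7 + 3x − 3y)
= (−21xy + 9x^2 + 42y − 18x − 7y^2 + 3xy)(7 + 3x − 3y)    [distributive law]
= (−18xy + 9x^2 + 42y − 18x − 7y^2)(7 + 3x − 3y)    [combine like terms]
= −126xy − 54x^2y + 54xy^2 + 63x^2 + 27x^3 − 27x^2y + 294y + 126xy − 126y^2 − 126x − 54x^2 + 54xy − 49y^2 − 21xy^2 + 21y^3    [distributive law]
= 54xy − 81x^2y + 33xy^2 + 9x^2 + 27x^3 + 294y − 175y^2 − 126x + 21y^3    [combine like terms]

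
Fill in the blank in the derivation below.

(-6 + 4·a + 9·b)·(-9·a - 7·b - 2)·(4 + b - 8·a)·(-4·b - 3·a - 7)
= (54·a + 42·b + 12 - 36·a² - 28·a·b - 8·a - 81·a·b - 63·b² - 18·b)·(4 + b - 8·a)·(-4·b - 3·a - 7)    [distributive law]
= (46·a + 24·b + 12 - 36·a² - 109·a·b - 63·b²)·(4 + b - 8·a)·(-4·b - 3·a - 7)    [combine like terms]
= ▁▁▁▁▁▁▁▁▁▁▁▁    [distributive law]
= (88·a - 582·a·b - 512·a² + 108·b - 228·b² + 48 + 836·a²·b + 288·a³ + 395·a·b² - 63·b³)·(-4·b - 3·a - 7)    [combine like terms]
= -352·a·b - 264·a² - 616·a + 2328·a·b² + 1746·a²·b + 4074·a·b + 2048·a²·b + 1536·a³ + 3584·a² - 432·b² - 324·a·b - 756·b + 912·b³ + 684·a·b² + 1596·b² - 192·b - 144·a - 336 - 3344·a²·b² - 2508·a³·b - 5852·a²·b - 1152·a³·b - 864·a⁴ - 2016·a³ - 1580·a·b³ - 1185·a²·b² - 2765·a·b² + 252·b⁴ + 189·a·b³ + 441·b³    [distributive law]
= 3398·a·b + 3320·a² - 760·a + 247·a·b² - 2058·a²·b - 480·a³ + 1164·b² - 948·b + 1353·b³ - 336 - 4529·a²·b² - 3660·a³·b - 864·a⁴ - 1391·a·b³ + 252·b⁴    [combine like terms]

After distributive law, the bracketed line is:

(184·a + 46·a·b - 368·a² + 96·b + 24·b² - 192·a·b + 48 + 12·b - 96·a - 144·a² - 36·a²·b + 288·a³ - 436·a·b - 109·a·b² + 872·a²·b - 252·b² - 63·b³ + 504·a·b²)·(-4·b - 3·a - 7)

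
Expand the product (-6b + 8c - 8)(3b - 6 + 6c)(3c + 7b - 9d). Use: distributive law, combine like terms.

-138b^2c - 126b^3 + 162b^2d - 636bc + 84b^2 - 108bd + 300bc^2 + 108bcd - 288c^2 + 864cd + 144c^3 - 432c^2d + 144c + 336b - 432d

(-6b + 8c - 8)(3b - 6 + 6c)(3c + 7b - 9d)
= (-18b^2 + 36b - 36bc + 24bc - 48c + 48c^2 - 24b + 48 - 48c)(3c + 7b - 9d)    [distributive law]
= (-18b^2 + 12b - 12bc - 96c + 48c^2 + 48)(3c + 7b - 9d)    [combine like terms]
= -54b^2c - 126b^3 + 162b^2d + 36bc + 84b^2 - 108bd - 36bc^2 - 84b^2c + 108bcd - 288c^2 - 672bc + 864cd + 144c^3 + 336bc^2 - 432c^2d + 144c + 336b - 432d    [distributive law]
= -138b^2c - 126b^3 + 162b^2d - 636bc + 84b^2 - 108bd + 300bc^2 + 108bcd - 288c^2 + 864cd + 144c^3 - 432c^2d + 144c + 336b - 432d    [combine like terms]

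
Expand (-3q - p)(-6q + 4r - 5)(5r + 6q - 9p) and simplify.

18q^2r + 108q^3 - 126pq^2 - 60qr^2 + 114pqr + 75qr + 90q^2 - 105pq - 54p^2q - 20pr^2 + 36p^2r + 25pr - 45p^2

(-3q - p)(-6q + 4r - 5)(5r + 6q - 9p)
= (18q^2 - 12qr + 15q + 6pq - 4pr + 5p)(5r + 6q - 9p)    [distributive law]
= 90q^2r + 108q^3 - 162pq^2 - 60qr^2 - 72q^2r + 108pqr + 75qr + 90q^2 - 135pq + 30pqr + 36pq^2 - 54p^2q - 20pr^2 - 24pqr + 36p^2r + 25pr + 30pq - 45p^2    [distributive law]
= 18q^2r + 108q^3 - 126pq^2 - 60qr^2 + 114pqr + 75qr + 90q^2 - 105pq - 54p^2q - 20pr^2 + 36p^2r + 25pr - 45p^2    [combine like terms]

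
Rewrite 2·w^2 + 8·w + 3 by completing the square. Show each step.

2(w + 2)^2 − 5

2·w^2 + 8·w + 3
= 2(w^2 + 4·w) + 3    [factor out 2 from the w-terms]
= 2(w^2 + 4·w + 4 − 4) + 3    [add and subtract 4 inside the bracket]
= 2(w + 2)^2 − 8 + 3    [perfect-square identity]
= 2(w + 2)^2 − 5    [combine constants]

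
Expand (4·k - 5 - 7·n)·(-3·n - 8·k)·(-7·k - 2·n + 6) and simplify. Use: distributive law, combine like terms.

-244·k²·n - 235·k·n² + 79·k·n + 224·k³ - 472·k² + 96·n² + 90·n + 240·k - 42·n³

(4·k - 5 - 7·n)·(-3·n - 8·k)·(-7·k - 2·n + 6)
= (-12·k·n - 32·k² + 15·n + 40·k + 21·n² + 56·k·n)·(-7·k - 2·n + 6)    [distributive law]
= (44·k·n - 32·k² + 15·n + 40·k + 21·n²)·(-7·k - 2·n + 6)    [combine like terms]
= -308·k²·n - 88·k·n² + 264·k·n + 224·k³ + 64·k²·n - 192·k² - 105·k·n - 30·n² + 90·n - 280·k² - 80·k·n + 240·k - 147·k·n² - 42·n³ + 126·n²    [distributive law]
= -244·k²·n - 235·k·n² + 79·k·n + 224·k³ - 472·k² + 96·n² + 90·n + 240·k - 42·n³    [combine like terms]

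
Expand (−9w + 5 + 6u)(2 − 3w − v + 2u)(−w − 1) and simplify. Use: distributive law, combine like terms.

6w^2 + 23w − 27w^3 − 9vw^2 − 4vw + 36uw^2 + 14uw − 10 + 5v − 22u + 6uvw + 6uv − 12u^2w − 12u^2

(−9w + 5 + 6u)(2 − 3w − v + 2u)(−w − 1)
= (−18w + 27w^2 + 9vw − 18uw + 10 − 15w − 5v + 10u + 12u − 18uw − 6uv + 12u^2)(−w − 1)    [distributive law]
= (−33w + 27w^2 + 9vw − 36uw + 10 − 5v + 22u − 6uv + 12u^2)(−w − 1)    [combine like terms]
= 33w^2 + 33w − 27w^3 − 27w^2 − 9vw^2 − 9vw + 36uw^2 + 36uw − 10w − 10 + 5vw + 5v − 22uw − 22u + 6uvw + 6uv − 12u^2w − 12u^2    [distributive law]
= 6w^2 + 23w − 27w^3 − 9vw^2 − 4vw + 36uw^2 + 14uw − 10 + 5v − 22u + 6uvw + 6uv − 12u^2w − 12u^2    [combine like terms]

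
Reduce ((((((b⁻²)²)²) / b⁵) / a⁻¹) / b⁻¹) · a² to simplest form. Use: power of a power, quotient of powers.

((((((b⁻²)²)²) / b⁵) / a⁻¹) / b⁻¹) · a²
= (((((b⁻²)⁴) / b⁵) / a⁻¹) / b⁻¹) · a²    [power of a power]
= (((b⁻⁸ / b⁵) / a⁻¹) / b⁻¹) · a²    [power of a power]
= ((b⁻¹³ / a⁻¹) / b⁻¹) · a²    [quotient of powers]
= a³b⁻¹²    [quotient of powers]

a³b⁻¹²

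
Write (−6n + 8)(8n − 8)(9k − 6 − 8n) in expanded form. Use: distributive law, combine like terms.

(−6n + 8)(8n − 8)(9k − 6 − 8n)
= (−48n² + 48n + 64n − 64)(9k − 6 − 8n)    [distributive law]
= (−48n² + 112n − 64)(9k − 6 − 8n)    [combine like terms]
= −432kn² + 288n² + 384n³ + 1008kn − 672n − 896n² − 576k + 384 + 512n    [distributive law]
= −432kn² − 608n² + 384n³ + 1008kn − 160n − 576k + 384    [combine like terms]

−432kn² − 608n² + 384n³ + 1008kn − 160n − 576k + 384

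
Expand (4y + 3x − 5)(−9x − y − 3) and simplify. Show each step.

−39xy − 4y^2 − 7y − 27x^2 + 36x + 15

(4y + 3x − 5)(−9x − y − 3)
= −36xy − 4y^2 − 12y − 27x^2 − 3xy − 9x + 45x + 5y + 15    [distributive law]
= −39xy − 4y^2 − 7y − 27x^2 + 36x + 15    [combine like terms]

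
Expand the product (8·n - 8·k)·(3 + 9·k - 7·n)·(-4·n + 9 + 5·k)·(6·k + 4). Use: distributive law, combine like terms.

(8·n - 8·k)·(3 + 9·k - 7·n)·(-4·n + 9 + 5·k)·(6·k + 4)
= (24·n + 72·k·n - 56·n² - 24·k - 72·k² + 56·k·n)·(-4·n + 9 + 5·k)·(6·k + 4)    [distributive law]
= (24·n + 128·k·n - 56·n² - 24·k - 72·k²)·(-4·n + 9 + 5·k)·(6·k + 4)    [combine like terms]
= (-96·n² + 216·n + 120·k·n - 512·k·n² + 1152·k·n + 640·k²·n + 224·n³ - 504·n² - 280·k·n² + 96·k·n - 216·k - 120·k² + 288·k²·n - 648·k² - 360·k³)·(6·k + 4)    [distributive law]
= (-600·n² + 216·n + 1368·k·n - 792·k·n² + 928·k²·n + 224·n³ - 216·k - 768·k² - 360·k³)·(6·k + 4)    [combine like terms]
= -3600·k·n² - 2400·n² + 1296·k·n + 864·n + 8208·k²·n + 5472·k·n - 4752·k²·n² - 3168·k·n² + 5568·k³·n + 3712·k²·n + 1344·k·n³ + 896·n³ - 1296·k² - 864·k - 4608·k³ - 3072·k² - 2160·k⁴ - 1440·k³    [distributive law]
= -6768·k·n² - 2400·n² + 6768·k·n + 864·n + 11920·k²·n - 4752·k²·n² + 5568·k³·n + 1344·k·n³ + 896·n³ - 4368·k² - 864·k - 6048·k³ - 2160·k⁴    [combine like terms]

-6768·k·n² - 2400·n² + 6768·k·n + 864·n + 11920·k²·n - 4752·k²·n² + 5568·k³·n + 1344·k·n³ + 896·n³ - 4368·k² - 864·k - 6048·k³ - 2160·k⁴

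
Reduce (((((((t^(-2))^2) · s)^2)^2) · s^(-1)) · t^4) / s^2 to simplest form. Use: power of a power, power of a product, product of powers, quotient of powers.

st^(-12)

(((((((t^(-2))^2) · s)^2)^2) · s^(-1)) · t^4) / s^2
= ((((((t^(-2))^2) · s)^4) · s^(-1)) · t^4) / s^2    [power of a power]
= ((((((t^(-2))^2)^4) · (s^4)) · s^(-1)) · t^4) / s^2    [power of a product]
= (((((t^(-2))^8) · (s^4)) · s^(-1)) · t^4) / s^2    [power of a power]
= (((t^(-16) · (s^4)) · s^(-1)) · t^4) / s^2    [power of a power]
= st^(-12)    [quotient of powers; product of powers]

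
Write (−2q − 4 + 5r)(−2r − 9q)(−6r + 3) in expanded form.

(−2q − 4 + 5r)(−2r − 9q)(−6r + 3)
= (4qr + 18q^2 + 8r + 36q − 10r^2 − 45qr)(−6r + 3)    [distributive law]
= (−41qr + 18q^2 + 8r + 36q − 10r^2)(−6r + 3)    [combine like terms]
= 246qr^2 − 123qr − 108q^2r + 54q^2 − 48r^2 + 24r − 216qr + 108q + 60r^3 − 30r^2    [distributive law]
= 246qr^2 − 339qr − 108q^2r + 54q^2 − 78r^2 + 24r + 108q + 60r^3    [combine like terms]

246qr^2 − 339qr − 108q^2r + 54q^2 − 78r^2 + 24r + 108q + 60r^3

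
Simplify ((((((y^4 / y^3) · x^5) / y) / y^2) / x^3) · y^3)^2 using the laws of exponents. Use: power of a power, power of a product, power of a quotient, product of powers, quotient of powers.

x^4y^2

((((((y^4 / y^3) · x^5) / y) / y^2) / x^3) · y^3)^2
= ((((((y^4 / y^3) · x^5) / y) / y^2) / x^3)^2) · ((y^3)^2)    [power of a product]
= ((((((y^4 / y^3) · x^5) / y) / y^2)^2) / ((x^3)^2)) · ((y^3)^2)    [power of a quotient]
= ((((((y^4 / y^3) · x^5) / y)^2) / ((y^2)^2)) / ((x^3)^2)) · ((y^3)^2)    [power of a quotient]
= ((((((y^4 / y^3) · x^5)^2) / (y^2)) / ((y^2)^2)) / ((x^3)^2)) · ((y^3)^2)    [power of a quotient]
= ((((((y^4 / y^3)^2) · ((x^5)^2)) / (y^2)) / ((y^2)^2)) / ((x^3)^2)) · ((y^3)^2)    [power of a product]
= (((((((y^4)^2) / ((y^3)^2)) · ((x^5)^2)) / (y^2)) / ((y^2)^2)) / ((x^3)^2)) · ((y^3)^2)    [power of a quotient]
= (((((y^8 / ((y^3)^2)) · ((x^5)^2)) / (y^2)) / ((y^2)^2)) / ((x^3)^2)) · ((y^3)^2)    [power of a power]
= (((((y^8 / y^6) · ((x^5)^2)) / (y^2)) / ((y^2)^2)) / ((x^3)^2)) · ((y^3)^2)    [power of a power]
= ((((y^2 · ((x^5)^2)) / (y^2)) / ((y^2)^2)) / ((x^3)^2)) · ((y^3)^2)    [quotient of powers]
= ((((y^2 · x^10) / (y^2)) / ((y^2)^2)) / ((x^3)^2)) · ((y^3)^2)    [power of a power]
= ((((y^2 · x^10) / y^2) / y^4) / ((x^3)^2)) · ((y^3)^2)    [power of a power]
= ((((y^2 · x^10) / y^2) / y^4) / x^6) · ((y^3)^2)    [power of a power]
= ((((y^2 · x^10) / y^2) / y^4) / x^6) · y^6    [power of a power]
= x^4y^2    [quotient of powers; product of powers]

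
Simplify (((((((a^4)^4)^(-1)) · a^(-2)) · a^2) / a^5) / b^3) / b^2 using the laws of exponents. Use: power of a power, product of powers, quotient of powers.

a^(-21)b^(-5)

(((((((a^4)^4)^(-1)) · a^(-2)) · a^2) / a^5) / b^3) / b^2
= ((((((a^4)^(-4)) · a^(-2)) · a^2) / a^5) / b^3) / b^2    [power of a power]
= ((((a^(-16) · a^(-2)) · a^2) / a^5) / b^3) / b^2    [power of a power]
= (((a^(-18) · a^2) / a^5) / b^3) / b^2    [product of powers]
= ((a^(-16) / a^5) / b^3) / b^2    [product of powers]
= (a^(-21) / b^3) / b^2    [quotient of powers]
= a^(-21)b^(-5)    [quotient of powers; product of powers]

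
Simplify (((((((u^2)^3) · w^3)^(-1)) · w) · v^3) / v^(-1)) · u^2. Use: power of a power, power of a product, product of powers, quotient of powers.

(((((((u^2)^3) · w^3)^(-1)) · w) · v^3) / v^(-1)) · u^2
= (((((((u^2)^3)^(-1)) · ((w^3)^(-1))) · w) · v^3) / v^(-1)) · u^2    [power of a product]
= ((((((u^2)^(-3)) · ((w^3)^(-1))) · w) · v^3) / v^(-1)) · u^2    [power of a power]
= ((((u^(-6) · ((w^3)^(-1))) · w) · v^3) / v^(-1)) · u^2    [power of a power]
= ((((u^(-6) · w^(-3)) · w) · v^3) / v^(-1)) · u^2    [power of a power]
= u^(-4)v^4w^(-2)    [quotient of powers; product of powers]

u^(-4)v^4w^(-2)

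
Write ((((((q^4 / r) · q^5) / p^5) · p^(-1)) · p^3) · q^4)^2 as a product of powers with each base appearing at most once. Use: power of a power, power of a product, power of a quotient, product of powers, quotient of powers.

((((((q^4 / r) · q^5) / p^5) · p^(-1)) · p^3) · q^4)^2
= ((((((q^4 / r) · q^5) / p^5) · p^(-1)) · p^3)^2) · ((q^4)^2)    [power of a product]
= ((((((q^4 / r) · q^5) / p^5) · p^(-1))^2) · ((p^3)^2)) · ((q^4)^2)    [power of a product]
= ((((((q^4 / r) · q^5) / p^5)^2) · ((p^(-1))^2)) · ((p^3)^2)) · ((q^4)^2)    [power of a product]
= ((((((q^4 / r) · q^5)^2) / ((p^5)^2)) · ((p^(-1))^2)) · ((p^3)^2)) · ((q^4)^2)    [power of a quotient]
= ((((((q^4 / r)^2) · ((q^5)^2)) / ((p^5)^2)) · ((p^(-1))^2)) · ((p^3)^2)) · ((q^4)^2)    [power of a product]
= (((((((q^4)^2) / (r^2)) · ((q^5)^2)) / ((p^5)^2)) · ((p^(-1))^2)) · ((p^3)^2)) · ((q^4)^2)    [power of a quotient]
= (((((q^8 / (r^2)) · ((q^5)^2)) / ((p^5)^2)) · ((p^(-1))^2)) · ((p^3)^2)) · ((q^4)^2)    [power of a power]
= (((((q^8 / r^2) · q^10) / ((p^5)^2)) · ((p^(-1))^2)) · ((p^3)^2)) · ((q^4)^2)    [power of a power]
= (((((q^8 / r^2) · q^10) / p^10) · ((p^(-1))^2)) · ((p^3)^2)) · ((q^4)^2)    [power of a power]
= (((((q^8 / r^2) · q^10) / p^10) · p^(-2)) · ((p^3)^2)) · ((q^4)^2)    [power of a power]
= (((((q^8 / r^2) · q^10) / p^10) · p^(-2)) · p^6) · ((q^4)^2)    [power of a power]
= (((((q^8 / r^2) · q^10) / p^10) · p^(-2)) · p^6) · q^8    [power of a power]
= p^(-6)·q^26·r^(-2)    [quotient of powers; product of powers]

p^(-6)·q^26·r^(-2)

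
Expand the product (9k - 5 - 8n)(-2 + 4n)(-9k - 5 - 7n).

(9k - 5 - 8n)(-2 + 4n)(-9k - 5 - 7n)
= (-18k + 36kn + 10 - 20n + 16n - 32n^2)(-9k - 5 - 7n)    [distributive law]
= (-18k + 36kn + 10 - 4n - 32n^2)(-9k - 5 - 7n)    [combine like terms]
= 162k^2 + 90k + 126kn - 324k^2n - 180kn - 252kn^2 - 90k - 50 - 70n + 36kn + 20n + 28n^2 + 288kn^2 + 160n^2 + 224n^3    [distributive law]
= 162k^2 - 18kn - 324k^2n + 36kn^2 - 50 - 50n + 188n^2 + 224n^3    [combine like terms]

162k^2 - 18kn - 324k^2n + 36kn^2 - 50 - 50n + 188n^2 + 224n^3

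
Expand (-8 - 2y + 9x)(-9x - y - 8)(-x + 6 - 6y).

(-8 - 2y + 9x)(-9x - y - 8)(-x + 6 - 6y)
= (72x + 8y + 64 + 18xy + 2y^2 + 16y - 81x^2 - 9xy - 72x)(-x + 6 - 6y)    [distributive law]
= (24y + 64 + 9xy + 2y^2 - 81x^2)(-x + 6 - 6y)    [combine like terms]
= -24xy + 144y - 144y^2 - 64x + 384 - 384y - 9x^2y + 54xy - 54xy^2 - 2xy^2 + 12y^2 - 12y^3 + 81x^3 - 486x^2 + 486x^2y    [distributive law]
= 30xy - 240y - 132y^2 - 64x + 384 + 477x^2y - 56xy^2 - 12y^3 + 81x^3 - 486x^2    [combine like terms]

30xy - 240y - 132y^2 - 64x + 384 + 477x^2y - 56xy^2 - 12y^3 + 81x^3 - 486x^2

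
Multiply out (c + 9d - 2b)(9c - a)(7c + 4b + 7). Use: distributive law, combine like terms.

63c^3 - 90bc^2 + 63c^2 - 7ac^2 + 10abc - 7ac + 567c^2d + 324bcd + 567cd - 63acd - 36abd - 63ad - 72b^2c - 126bc + 8ab^2 + 14ab

(c + 9d - 2b)(9c - a)(7c + 4b + 7)
= (9c^2 - ac + 81cd - 9ad - 18bc + 2ab)(7c + 4b + 7)    [distributive law]
= 63c^3 + 36bc^2 + 63c^2 - 7ac^2 - 4abc - 7ac + 567c^2d + 324bcd + 567cd - 63acd - 36abd - 63ad - 126bc^2 - 72b^2c - 126bc + 14abc + 8ab^2 + 14ab    [distributive law]
= 63c^3 - 90bc^2 + 63c^2 - 7ac^2 + 10abc - 7ac + 567c^2d + 324bcd + 567cd - 63acd - 36abd - 63ad - 72b^2c - 126bc + 8ab^2 + 14ab    [combine like terms]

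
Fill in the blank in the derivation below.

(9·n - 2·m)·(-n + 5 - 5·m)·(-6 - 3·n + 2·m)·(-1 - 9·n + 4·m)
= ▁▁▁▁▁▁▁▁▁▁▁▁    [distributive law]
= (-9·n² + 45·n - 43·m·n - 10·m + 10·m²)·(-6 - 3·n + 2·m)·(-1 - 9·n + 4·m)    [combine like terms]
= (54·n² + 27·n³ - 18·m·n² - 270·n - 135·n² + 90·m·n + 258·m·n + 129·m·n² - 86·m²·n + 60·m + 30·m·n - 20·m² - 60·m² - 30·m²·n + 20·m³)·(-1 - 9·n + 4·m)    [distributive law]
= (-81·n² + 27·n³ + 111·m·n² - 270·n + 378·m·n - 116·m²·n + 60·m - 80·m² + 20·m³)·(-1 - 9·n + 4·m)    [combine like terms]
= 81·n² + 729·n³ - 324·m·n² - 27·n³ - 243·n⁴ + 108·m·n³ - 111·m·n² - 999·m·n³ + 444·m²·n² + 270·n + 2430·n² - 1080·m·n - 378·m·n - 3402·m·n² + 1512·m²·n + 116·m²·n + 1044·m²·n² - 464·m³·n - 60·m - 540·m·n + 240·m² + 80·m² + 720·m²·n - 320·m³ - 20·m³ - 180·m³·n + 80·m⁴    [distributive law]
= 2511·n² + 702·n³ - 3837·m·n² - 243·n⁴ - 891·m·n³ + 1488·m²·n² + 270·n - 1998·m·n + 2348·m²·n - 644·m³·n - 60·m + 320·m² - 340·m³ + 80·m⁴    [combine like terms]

After distributive law, the bracketed line is:

(-9·n² + 45·n - 45·m·n + 2·m·n - 10·m + 10·m²)·(-6 - 3·n + 2·m)·(-1 - 9·n + 4·m)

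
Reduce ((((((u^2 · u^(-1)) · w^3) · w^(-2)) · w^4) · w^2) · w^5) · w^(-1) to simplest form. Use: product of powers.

uw^11

((((((u^2 · u^(-1)) · w^3) · w^(-2)) · w^4) · w^2) · w^5) · w^(-1)
= (((((u · w^3) · w^(-2)) · w^4) · w^2) · w^5) · w^(-1)    [product of powers]
= uw^11    [product of powers]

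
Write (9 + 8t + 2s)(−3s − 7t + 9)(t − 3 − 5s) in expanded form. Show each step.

(9 + 8t + 2s)(−3s − 7t + 9)(t − 3 − 5s)
= (−27s − 63t + 81 − 24st − 56t² + 72t − 6s² − 14st + 18s)(t − 3 − 5s)    [distributive law]
= (−9s + 9t + 81 − 38st − 56t² − 6s²)(t − 3 − 5s)    [combine like terms]
= −9st + 27s + 45s² + 9t² − 27t − 45st + 81t − 243 − 405s − 38st² + 114st + 190s²t − 56t³ + 168t² + 280st² − 6s²t + 18s² + 30s³    [distributive law]
= 60st − 378s + 63s² + 177t² + 54t − 243 + 242st² + 184s²t − 56t³ + 30s³    [combine like terms]

60st − 378s + 63s² + 177t² + 54t − 243 + 242st² + 184s²t − 56t³ + 30s³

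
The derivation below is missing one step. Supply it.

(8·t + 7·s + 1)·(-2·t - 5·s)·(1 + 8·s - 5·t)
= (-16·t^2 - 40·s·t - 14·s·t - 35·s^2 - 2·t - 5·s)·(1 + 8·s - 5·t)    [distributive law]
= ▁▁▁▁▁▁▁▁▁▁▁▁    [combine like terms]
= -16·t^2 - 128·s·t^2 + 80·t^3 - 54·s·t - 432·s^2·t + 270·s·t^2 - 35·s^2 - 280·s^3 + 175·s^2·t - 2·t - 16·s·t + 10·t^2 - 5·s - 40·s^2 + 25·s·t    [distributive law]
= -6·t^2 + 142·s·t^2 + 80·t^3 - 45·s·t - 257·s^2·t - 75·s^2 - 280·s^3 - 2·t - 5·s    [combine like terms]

After combine like terms, the bracketed line is:

(-16·t^2 - 54·s·t - 35·s^2 - 2·t - 5·s)·(1 + 8·s - 5·t)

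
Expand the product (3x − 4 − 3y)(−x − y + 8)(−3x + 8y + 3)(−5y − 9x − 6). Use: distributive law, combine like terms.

171x^3y − 81x^4 + 783x^3 + 201x^2y^2 − 1947x^2y − 1062x^2 − 7xy^2 + 240xy − 216x + 611y^3 + 2486y^2 + 2376y + 576 − 171xy^3 − 120y^4

(3x − 4 − 3y)(−x − y + 8)(−3x + 8y + 3)(−5y − 9x − 6)
= (−3x^2 − 3xy + 24x + 4x + 4y − 32 + 3xy + 3y^2 − 24y)(−3x + 8y + 3)(−5y − 9x − 6)    [distributive law]
= (−3x^2 + 28x − 20y − 32 + 3y^2)(−3x + 8y + 3)(−5y − 9x − 6)    [combine like terms]
= (9x^3 − 24x^2y − 9x^2 − 84x^2 + 224xy + 84x + 60xy − 160y^2 − 60y + 96x − 256y − 96 − 9xy^2 + 24y^3 + 9y^2)(−5y − 9x − 6)    [distributive law]
= (9x^3 − 24x^2y − 93x^2 + 284xy + 180x − 151y^2 − 316y − 96 − 9xy^2 + 24y^3)(−5y − 9x − 6)    [combine like terms]
= −45x^3y − 81x^4 − 54x^3 + 120x^2y^2 + 216x^3y + 144x^2y + 465x^2y + 837x^3 + 558x^2 − 1420xy^2 − 2556x^2y − 1704xy − 900xy − 1620x^2 − 1080x + 755y^3 + 1359xy^2 + 906y^2 + 1580y^2 + 2844xy + 1896y + 480y + 864x + 576 + 45xy^3 + 81x^2y^2 + 54xy^2 − 120y^4 − 216xy^3 − 144y^3    [distributive law]
= 171x^3y − 81x^4 + 783x^3 + 201x^2y^2 − 1947x^2y − 1062x^2 − 7xy^2 + 240xy − 216x + 611y^3 + 2486y^2 + 2376y + 576 − 171xy^3 − 120y^4    [combine like terms]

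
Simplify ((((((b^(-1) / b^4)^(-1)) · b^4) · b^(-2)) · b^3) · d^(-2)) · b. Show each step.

b^11·d^(-2)

((((((b^(-1) / b^4)^(-1)) · b^4) · b^(-2)) · b^3) · d^(-2)) · b
= (((((((b^(-1))^(-1)) / ((b^4)^(-1))) · b^4) · b^(-2)) · b^3) · d^(-2)) · b    [power of a quotient]
= (((((b / ((b^4)^(-1))) · b^4) · b^(-2)) · b^3) · d^(-2)) · b    [power of a power]
= (((((b / b^(-4)) · b^4) · b^(-2)) · b^3) · d^(-2)) · b    [power of a power]
= ((((b^5 · b^4) · b^(-2)) · b^3) · d^(-2)) · b    [quotient of powers]
= (((b^9 · b^(-2)) · b^3) · d^(-2)) · b    [product of powers]
= ((b^7 · b^3) · d^(-2)) · b    [product of powers]
= (b^10 · d^(-2)) · b    [product of powers]
= b^11·d^(-2)    [product of powers]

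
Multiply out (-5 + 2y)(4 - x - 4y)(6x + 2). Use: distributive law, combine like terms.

-110x - 40 + 30x² + 164xy + 56y - 12x²y - 48xy² - 16y²

(-5 + 2y)(4 - x - 4y)(6x + 2)
= (-20 + 5x + 20y + 8y - 2xy - 8y²)(6x + 2)    [distributive law]
= (-20 + 5x + 28y - 2xy - 8y²)(6x + 2)    [combine like terms]
= -120x - 40 + 30x² + 10x + 168xy + 56y - 12x²y - 4xy - 48xy² - 16y²    [distributive law]
= -110x - 40 + 30x² + 164xy + 56y - 12x²y - 48xy² - 16y²    [combine like terms]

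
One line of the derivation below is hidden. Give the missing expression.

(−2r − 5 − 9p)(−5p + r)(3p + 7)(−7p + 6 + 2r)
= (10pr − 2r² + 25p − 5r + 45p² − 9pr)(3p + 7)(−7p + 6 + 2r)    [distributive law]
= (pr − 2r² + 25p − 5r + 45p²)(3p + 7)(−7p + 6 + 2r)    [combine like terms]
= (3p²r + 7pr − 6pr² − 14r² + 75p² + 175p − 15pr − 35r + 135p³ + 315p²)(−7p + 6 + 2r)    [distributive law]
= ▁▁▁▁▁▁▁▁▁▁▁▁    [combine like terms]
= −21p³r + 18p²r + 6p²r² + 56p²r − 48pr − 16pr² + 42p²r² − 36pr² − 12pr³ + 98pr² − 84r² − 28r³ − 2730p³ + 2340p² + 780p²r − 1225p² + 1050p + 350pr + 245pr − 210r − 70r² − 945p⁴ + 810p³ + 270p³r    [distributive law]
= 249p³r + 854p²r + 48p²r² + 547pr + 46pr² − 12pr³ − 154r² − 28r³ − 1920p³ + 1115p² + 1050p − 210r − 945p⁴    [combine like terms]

After combine like terms, the bracketed line is:

(3p²r − 8pr − 6pr² − 14r² + 390p² + 175p − 35r + 135p³)(−7p + 6 + 2r)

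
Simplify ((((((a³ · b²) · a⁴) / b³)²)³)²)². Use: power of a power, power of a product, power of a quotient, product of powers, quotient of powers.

a¹⁶⁸b⁻²⁴

((((((a³ · b²) · a⁴) / b³)²)³)²)²
= (((((a³ · b²) · a⁴) / b³)²)³)⁴    [power of a power]
= ((((a³ · b²) · a⁴) / b³)²)¹²    [power of a power]
= (((a³ · b²) · a⁴) / b³)²⁴    [power of a power]
= (((a³ · b²) · a⁴)²⁴) / ((b³)²⁴)    [power of a quotient]
= (((a³ · b²)²⁴) · ((a⁴)²⁴)) / ((b³)²⁴)    [power of a product]
= ((((a³)²⁴) · ((b²)²⁴)) · ((a⁴)²⁴)) / ((b³)²⁴)    [power of a product]
= ((a⁷² · ((b²)²⁴)) · ((a⁴)²⁴)) / ((b³)²⁴)    [power of a power]
= ((a⁷² · b⁴⁸) · ((a⁴)²⁴)) / ((b³)²⁴)    [power of a power]
= ((a⁷² · b⁴⁸) · a⁹⁶) / ((b³)²⁴)    [power of a power]
= ((a⁷² · b⁴⁸) · a⁹⁶) / b⁷²    [power of a power]
= a¹⁶⁸b⁻²⁴    [quotient of powers; product of powers]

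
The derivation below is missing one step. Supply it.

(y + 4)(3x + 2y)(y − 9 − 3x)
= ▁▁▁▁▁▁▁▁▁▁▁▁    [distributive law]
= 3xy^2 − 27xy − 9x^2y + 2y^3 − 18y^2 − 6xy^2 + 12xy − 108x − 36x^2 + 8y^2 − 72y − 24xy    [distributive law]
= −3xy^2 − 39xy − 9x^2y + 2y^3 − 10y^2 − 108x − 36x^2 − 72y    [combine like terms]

After distributive law, the bracketed line is:

(3xy + 2y^2 + 12x + 8y)(y − 9 − 3x)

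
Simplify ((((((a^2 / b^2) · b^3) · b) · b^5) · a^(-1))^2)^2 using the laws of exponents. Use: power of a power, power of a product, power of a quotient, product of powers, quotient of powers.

a^4b^28

((((((a^2 / b^2) · b^3) · b) · b^5) · a^(-1))^2)^2
= (((((a^2 / b^2) · b^3) · b) · b^5) · a^(-1))^4    [power of a power]
= (((((a^2 / b^2) · b^3) · b) · b^5)^4) · ((a^(-1))^4)    [power of a product]
= (((((a^2 / b^2) · b^3) · b)^4) · ((b^5)^4)) · ((a^(-1))^4)    [power of a product]
= (((((a^2 / b^2) · b^3)^4) · (b^4)) · ((b^5)^4)) · ((a^(-1))^4)    [power of a product]
= (((((a^2 / b^2)^4) · ((b^3)^4)) · (b^4)) · ((b^5)^4)) · ((a^(-1))^4)    [power of a product]
= ((((((a^2)^4) / ((b^2)^4)) · ((b^3)^4)) · (b^4)) · ((b^5)^4)) · ((a^(-1))^4)    [power of a quotient]
= ((((a^8 / ((b^2)^4)) · ((b^3)^4)) · (b^4)) · ((b^5)^4)) · ((a^(-1))^4)    [power of a power]
= ((((a^8 / b^8) · ((b^3)^4)) · (b^4)) · ((b^5)^4)) · ((a^(-1))^4)    [power of a power]
= ((((a^8 / b^8) · b^12) · (b^4)) · ((b^5)^4)) · ((a^(-1))^4)    [power of a power]
= ((((a^8 / b^8) · b^12) · b^4) · b^20) · ((a^(-1))^4)    [power of a power]
= ((((a^8 / b^8) · b^12) · b^4) · b^20) · a^(-4)    [power of a power]
= a^4b^28    [quotient of powers; product of powers]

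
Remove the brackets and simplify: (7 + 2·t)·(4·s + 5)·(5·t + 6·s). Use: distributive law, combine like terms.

200·s·t + 168·s² + 175·t + 210·s + 40·s·t² + 48·s²·t + 50·t²

(7 + 2·t)·(4·s + 5)·(5·t + 6·s)
= (28·s + 35 + 8·s·t + 10·t)·(5·t + 6·s)    [distributive law]
= 140·s·t + 168·s² + 175·t + 210·s + 40·s·t² + 48·s²·t + 50·t² + 60·s·t    [distributive law]
= 200·s·t + 168·s² + 175·t + 210·s + 40·s·t² + 48·s²·t + 50·t²    [combine like terms]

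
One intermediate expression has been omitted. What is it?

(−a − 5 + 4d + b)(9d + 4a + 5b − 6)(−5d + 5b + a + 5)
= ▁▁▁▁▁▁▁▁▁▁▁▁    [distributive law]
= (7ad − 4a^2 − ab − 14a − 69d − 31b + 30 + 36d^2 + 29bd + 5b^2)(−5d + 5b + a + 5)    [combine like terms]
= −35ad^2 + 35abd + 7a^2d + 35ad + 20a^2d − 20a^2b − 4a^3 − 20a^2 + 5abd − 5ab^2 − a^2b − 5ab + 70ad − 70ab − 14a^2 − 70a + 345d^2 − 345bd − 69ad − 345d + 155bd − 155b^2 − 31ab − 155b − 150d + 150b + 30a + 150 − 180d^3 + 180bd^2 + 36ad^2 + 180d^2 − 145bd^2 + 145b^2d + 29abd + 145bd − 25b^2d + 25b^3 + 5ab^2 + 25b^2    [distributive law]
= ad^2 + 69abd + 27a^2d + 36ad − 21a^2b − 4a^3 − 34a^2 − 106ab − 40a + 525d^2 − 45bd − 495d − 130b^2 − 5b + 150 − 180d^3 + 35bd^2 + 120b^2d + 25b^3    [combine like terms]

Applying distributive law to the line above:

(−9ad − 4a^2 − 5ab + 6a − 45d − 20a − 25b + 30 + 36d^2 + 16ad + 20bd − 24d + 9bd + 4ab + 5b^2 − 6b)(−5d + 5b + a + 5)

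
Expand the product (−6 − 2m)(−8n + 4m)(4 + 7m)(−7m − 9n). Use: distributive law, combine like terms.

−480mn − 1728n^2 − 1000m^2n − 3600mn^2 + 672m^2 + 1400m^3 − 280m^3n − 1008m^2n^2 + 392m^4

(−6 − 2m)(−8n + 4m)(4 + 7m)(−7m − 9n)
= (48n − 24m + 16mn − 8m^2)(4 + 7m)(−7m − 9n)    [distributive law]
= (192n + 336mn − 96m − 168m^2 + 64mn + 112m^2n − 32m^2 − 56m^3)(−7m − 9n)    [distributive law]
= (192n + 400mn − 96m − 200m^2 + 112m^2n − 56m^3)(−7m − 9n)    [combine like terms]
= −1344mn − 1728n^2 − 2800m^2n − 3600mn^2 + 672m^2 + 864mn + 1400m^3 + 1800m^2n − 784m^3n − 1008m^2n^2 + 392m^4 + 504m^3n    [distributive law]
= −480mn − 1728n^2 − 1000m^2n − 3600mn^2 + 672m^2 + 1400m^3 − 280m^3n − 1008m^2n^2 + 392m^4    [combine like terms]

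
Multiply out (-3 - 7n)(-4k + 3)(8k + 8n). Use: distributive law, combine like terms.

96k^2 - 72kn - 72k - 72n + 224k^2n + 224kn^2 - 168n^2

(-3 - 7n)(-4k + 3)(8k + 8n)
= (12k - 9 + 28kn - 21n)(8k + 8n)    [distributive law]
= 96k^2 + 96kn - 72k - 72n + 224k^2n + 224kn^2 - 168kn - 168n^2    [distributive law]
= 96k^2 - 72kn - 72k - 72n + 224k^2n + 224kn^2 - 168n^2    [combine like terms]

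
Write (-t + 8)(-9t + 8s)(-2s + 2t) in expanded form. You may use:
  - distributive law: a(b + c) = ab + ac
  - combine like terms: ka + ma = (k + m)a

-34st^2 + 18t^3 + 16s^2t + 272st - 144t^2 - 128s^2

(-t + 8)(-9t + 8s)(-2s + 2t)
= (9t^2 - 8st - 72t + 64s)(-2s + 2t)    [distributive law]
= -18st^2 + 18t^3 + 16s^2t - 16st^2 + 144st - 144t^2 - 128s^2 + 128st    [distributive law]
= -34st^2 + 18t^3 + 16s^2t + 272st - 144t^2 - 128s^2    [combine like terms]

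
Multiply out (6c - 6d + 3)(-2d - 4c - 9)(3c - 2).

36c^2d + 120cd - 72c^3 - 150c^2 + 51c + 36cd^2 - 24d^2 - 96d + 54

(6c - 6d + 3)(-2d - 4c - 9)(3c - 2)
= (-12cd - 24c^2 - 54c + 12d^2 + 24cd + 54d - 6d - 12c - 27)(3c - 2)    [distributive law]
= (12cd - 24c^2 - 66c + 12d^2 + 48d - 27)(3c - 2)    [combine like terms]
= 36c^2d - 24cd - 72c^3 + 48c^2 - 198c^2 + 132c + 36cd^2 - 24d^2 + 144cd - 96d - 81c + 54    [distributive law]
= 36c^2d + 120cd - 72c^3 - 150c^2 + 51c + 36cd^2 - 24d^2 - 96d + 54    [combine like terms]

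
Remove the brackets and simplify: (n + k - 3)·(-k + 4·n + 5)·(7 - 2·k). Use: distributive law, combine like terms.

35·k·n - 6·k^2·n + 28·n^2 - 8·k·n^2 - 49·n - 23·k^2 + 2·k^3 + 86·k - 105

(n + k - 3)·(-k + 4·n + 5)·(7 - 2·k)
= (-k·n + 4·n^2 + 5·n - k^2 + 4·k·n + 5·k + 3·k - 12·n - 15)·(7 - 2·k)    [distributive law]
= (3·k·n + 4·n^2 - 7·n - k^2 + 8·k - 15)·(7 - 2·k)    [combine like terms]
= 21·k·n - 6·k^2·n + 28·n^2 - 8·k·n^2 - 49·n + 14·k·n - 7·k^2 + 2·k^3 + 56·k - 16·k^2 - 105 + 30·k    [distributive law]
= 35·k·n - 6·k^2·n + 28·n^2 - 8·k·n^2 - 49·n - 23·k^2 + 2·k^3 + 86·k - 105    [combine like terms]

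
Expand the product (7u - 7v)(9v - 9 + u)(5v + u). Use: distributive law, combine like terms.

217uv^2 + 91u^2v - 252uv - 63u^2 + 7u^3 - 315v^3 + 315v^2

(7u - 7v)(9v - 9 + u)(5v + u)
= (63uv - 63u + 7u^2 - 63v^2 + 63v - 7uv)(5v + u)    [distributive law]
= (56uv - 63u + 7u^2 - 63v^2 + 63v)(5v + u)    [combine like terms]
= 280uv^2 + 56u^2v - 315uv - 63u^2 + 35u^2v + 7u^3 - 315v^3 - 63uv^2 + 315v^2 + 63uv    [distributive law]
= 217uv^2 + 91u^2v - 252uv - 63u^2 + 7u^3 - 315v^3 + 315v^2    [combine like terms]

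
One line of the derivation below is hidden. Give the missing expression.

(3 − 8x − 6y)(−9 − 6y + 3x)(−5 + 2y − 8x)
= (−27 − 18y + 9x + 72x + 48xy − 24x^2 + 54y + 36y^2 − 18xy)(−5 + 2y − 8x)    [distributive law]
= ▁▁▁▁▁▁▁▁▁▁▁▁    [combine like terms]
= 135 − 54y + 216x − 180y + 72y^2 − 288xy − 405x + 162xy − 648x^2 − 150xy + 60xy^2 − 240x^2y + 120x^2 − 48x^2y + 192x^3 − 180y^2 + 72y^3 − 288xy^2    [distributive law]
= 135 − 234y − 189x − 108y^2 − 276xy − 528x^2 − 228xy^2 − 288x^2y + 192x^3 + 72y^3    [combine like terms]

By combine like terms:

(−27 + 36y + 81x + 30xy − 24x^2 + 36y^2)(−5 + 2y − 8x)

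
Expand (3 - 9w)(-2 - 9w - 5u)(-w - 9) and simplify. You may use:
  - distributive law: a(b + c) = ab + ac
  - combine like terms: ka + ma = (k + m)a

(3 - 9w)(-2 - 9w - 5u)(-w - 9)
= (-6 - 27w - 15u + 18w + 81w² + 45uw)(-w - 9)    [distributive law]
= (-6 - 9w - 15u + 81w² + 45uw)(-w - 9)    [combine like terms]
= 6w + 54 + 9w² + 81w + 15uw + 135u - 81w³ - 729w² - 45uw² - 405uw    [distributive law]
= 87w + 54 - 720w² - 390uw + 135u - 81w³ - 45uw²    [combine like terms]

87w + 54 - 720w² - 390uw + 135u - 81w³ - 45uw²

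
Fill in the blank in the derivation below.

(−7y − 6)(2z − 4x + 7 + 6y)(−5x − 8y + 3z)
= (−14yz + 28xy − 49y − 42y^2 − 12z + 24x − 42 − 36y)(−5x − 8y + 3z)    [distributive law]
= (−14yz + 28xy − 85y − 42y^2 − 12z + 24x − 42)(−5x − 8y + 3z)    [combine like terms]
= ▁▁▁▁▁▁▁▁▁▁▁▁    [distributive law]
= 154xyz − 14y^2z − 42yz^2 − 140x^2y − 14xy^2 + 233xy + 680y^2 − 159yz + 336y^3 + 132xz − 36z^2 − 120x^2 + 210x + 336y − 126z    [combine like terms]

After distributive law, the bracketed line is:

70xyz + 112y^2z − 42yz^2 − 140x^2y − 224xy^2 + 84xyz + 425xy + 680y^2 − 255yz + 210xy^2 + 336y^3 − 126y^2z + 60xz + 96yz − 36z^2 − 120x^2 − 192xy + 72xz + 210x + 336y − 126z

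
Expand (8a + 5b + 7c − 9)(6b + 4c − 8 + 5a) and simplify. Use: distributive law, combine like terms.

(8a + 5b + 7c − 9)(6b + 4c − 8 + 5a)
= 48ab + 32ac − 64a + 40a² + 30b² + 20bc − 40b + 25ab + 42bc + 28c² − 56c + 35ac − 54b − 36c + 72 − 45a    [distributive law]
= 73ab + 67ac − 109a + 40a² + 30b² + 62bc − 94b + 28c² − 92c + 72    [combine like terms]

73ab + 67ac − 109a + 40a² + 30b² + 62bc − 94b + 28c² − 92c + 72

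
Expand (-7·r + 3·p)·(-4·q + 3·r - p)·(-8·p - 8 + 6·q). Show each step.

(-7·r + 3·p)·(-4·q + 3·r - p)·(-8·p - 8 + 6·q)
= (28·q·r - 21·r² + 7·p·r - 12·p·q + 9·p·r - 3·p²)·(-8·p - 8 + 6·q)    [distributive law]
= (28·q·r - 21·r² + 16·p·r - 12·p·q - 3·p²)·(-8·p - 8 + 6·q)    [combine like terms]
= -224·p·q·r - 224·q·r + 168·q²·r + 168·p·r² + 168·r² - 126·q·r² - 128·p²·r - 128·p·r + 96·p·q·r + 96·p²·q + 96·p·q - 72·p·q² + 24·p³ + 24·p² - 18·p²·q    [distributive law]
= -128·p·q·r - 224·q·r + 168·q²·r + 168·p·r² + 168·r² - 126·q·r² - 128·p²·r - 128·p·r + 78·p²·q + 96·p·q - 72·p·q² + 24·p³ + 24·p²    [combine like terms]

-128·p·q·r - 224·q·r + 168·q²·r + 168·p·r² + 168·r² - 126·q·r² - 128·p²·r - 128·p·r + 78·p²·q + 96·p·q - 72·p·q² + 24·p³ + 24·p²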